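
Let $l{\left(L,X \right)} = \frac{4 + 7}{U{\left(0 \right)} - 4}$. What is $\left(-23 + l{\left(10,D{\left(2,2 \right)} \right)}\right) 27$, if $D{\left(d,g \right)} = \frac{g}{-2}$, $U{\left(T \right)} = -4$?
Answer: $- \frac{5265}{8} \approx -658.13$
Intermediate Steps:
$D{\left(d,g \right)} = - \frac{g}{2}$ ($D{\left(d,g \right)} = g \left(- \frac{1}{2}\right) = - \frac{g}{2}$)
$l{\left(L,X \right)} = - \frac{11}{8}$ ($l{\left(L,X \right)} = \frac{4 + 7}{-4 - 4} = \frac{11}{-8} = 11 \left(- \frac{1}{8}\right) = - \frac{11}{8}$)
$\left(-23 + l{\left(10,D{\left(2,2 \right)} \right)}\right) 27 = \left(-23 - \frac{11}{8}\right) 27 = \left(- \frac{195}{8}\right) 27 = - \frac{5265}{8}$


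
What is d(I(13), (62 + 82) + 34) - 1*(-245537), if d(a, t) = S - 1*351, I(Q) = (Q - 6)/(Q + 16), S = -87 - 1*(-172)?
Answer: 245271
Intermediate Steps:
S = 85 (S = -87 + 172 = 85)
I(Q) = (-6 + Q)/(16 + Q)
d(a, t) = -266 (d(a, t) = 85 - 1*351 = 85 - 351 = -266)
d(I(13), (62 + 82) + 34) - 1*(-245537) = -266 - 1*(-245537) = -266 + 245537 = 245271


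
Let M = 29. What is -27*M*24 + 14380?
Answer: -4412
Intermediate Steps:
-27*M*24 + 14380 = -27*29*24 + 14380 = -783*24 + 14380 = -18792 + 14380 = -4412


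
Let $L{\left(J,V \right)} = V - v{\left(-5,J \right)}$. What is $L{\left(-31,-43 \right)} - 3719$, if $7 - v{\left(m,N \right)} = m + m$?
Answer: $-3779$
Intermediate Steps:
$v{\left(m,N \right)} = 7 - 2 m$ ($v{\left(m,N \right)} = 7 - \left(m + m\right) = 7 - 2 m$)
$L{\left(J,V \right)} = -17 + V$ ($L{\left(J,V \right)} = V - \left(7 - -10\right) = V - \left(7 + 10\right) = V - 17 = -17 + V$)
$L{\left(-31,-43 \right)} - 3719 = \left(-17 - 43\right) - 3719 = -60 - 3719 = -3779$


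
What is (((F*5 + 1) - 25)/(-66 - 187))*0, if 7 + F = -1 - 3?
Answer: 0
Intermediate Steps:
F = -11 (F = -7 + (-1 - 3) = -7 - 4 = -11)
(((F*5 + 1) - 25)/(-66 - 187))*0 = (((-11*5 + 1) - 25)/(-66 - 187))*0 = (((-55 + 1) - 25)/(-253))*0 = ((-54 - 25)*(-1/253))*0 = -79*(-1/253)*0 = (79/253)*0 = 0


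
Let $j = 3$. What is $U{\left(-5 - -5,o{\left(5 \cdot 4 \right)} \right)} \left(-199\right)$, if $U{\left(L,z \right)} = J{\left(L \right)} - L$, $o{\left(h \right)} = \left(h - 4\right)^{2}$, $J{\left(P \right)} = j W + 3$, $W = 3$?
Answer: $-2388$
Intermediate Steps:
$J{\left(P \right)} = 12$ ($J{\left(P \right)} = 3 \cdot 3 + 3 = 9 + 3 = 12$)
$o{\left(h \right)} = \left(-4 + h\right)^{2}$
$U{\left(L,z \right)} = 12 - L$
$U{\left(-5 - -5,o{\left(5 \cdot 4 \right)} \right)} \left(-199\right) = \left(12 - \left(-5 - -5\right)\right) \left(-199\right) = \left(12 - \left(-5 + 5\right)\right) \left(-199\right) = \left(12 - 0\right) \left(-199\right) = \left(12 + 0\right) \left(-199\right) = 12 \left(-199\right) = -2388$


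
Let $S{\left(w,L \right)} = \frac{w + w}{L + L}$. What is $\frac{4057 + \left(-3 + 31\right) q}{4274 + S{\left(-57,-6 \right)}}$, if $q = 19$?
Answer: $\frac{706}{659} \approx 1.0713$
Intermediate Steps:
$S{\left(w,L \right)} = \frac{w}{L}$ ($S{\left(w,L \right)} = \frac{2 w}{2 L} = 2 w \frac{1}{2 L} = \frac{w}{L}$)
$\frac{4057 + \left(-3 + 31\right) q}{4274 + S{\left(-57,-6 \right)}} = \frac{4057 + \left(-3 + 31\right) 19}{4274 - \frac{57}{-6}} = \frac{4057 + 28 \cdot 19}{4274 - - \frac{19}{2}} = \frac{4057 + 532}{4274 + \frac{19}{2}} = \frac{4589}{\frac{8567}{2}} = 4589 \cdot \frac{2}{8567} = \frac{706}{659}$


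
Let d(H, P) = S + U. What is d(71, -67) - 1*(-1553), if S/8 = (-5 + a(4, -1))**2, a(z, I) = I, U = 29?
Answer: 1870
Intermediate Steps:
S = 288 (S = 8*(-5 - 1)**2 = 8*(-6)**2 = 8*36 = 288)
d(H, P) = 317 (d(H, P) = 288 + 29 = 317)
d(71, -67) - 1*(-1553) = 317 - 1*(-1553) = 317 + 1553 = 1870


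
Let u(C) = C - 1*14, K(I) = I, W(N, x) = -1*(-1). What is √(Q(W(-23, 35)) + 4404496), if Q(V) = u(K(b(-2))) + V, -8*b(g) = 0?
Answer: 3*√489387 ≈ 2098.7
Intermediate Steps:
b(g) = 0 (b(g) = -⅛*0 = 0)
W(N, x) = 1
u(C) = -14 + C (u(C) = C - 14 = -14 + C)
Q(V) = -14 + V (Q(V) = (-14 + 0) + V = -14 + V)
√(Q(W(-23, 35)) + 4404496) = √((-14 + 1) + 4404496) = √(-13 + 4404496) = √4404483 = 3*√489387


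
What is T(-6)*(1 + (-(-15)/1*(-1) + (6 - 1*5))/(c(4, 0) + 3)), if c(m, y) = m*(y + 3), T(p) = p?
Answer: -2/5 ≈ -0.40000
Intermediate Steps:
c(m, y) = m*(3 + y)
T(-6)*(1 + (-(-15)/1*(-1) + (6 - 1*5))/(c(4, 0) + 3)) = -6*(1 + (-(-15)/1*(-1) + (6 - 1*5))/(4*(3 + 0) + 3)) = -6*(1 + (-(-15)*(-1) + (6 - 5))/(4*3 + 3)) = -6*(1 + (-5*(-3)*(-1) + 1)/(12 + 3)) = -6*(1 + (15*(-1) + 1)/15) = -6*(1 + (-15 + 1)*(1/15)) = -6*(1 - 14*1/15) = -6*(1 - 14/15) = -6*1/15 = -2/5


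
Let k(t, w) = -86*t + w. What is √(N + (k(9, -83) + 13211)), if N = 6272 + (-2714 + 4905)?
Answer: 9*√257 ≈ 144.28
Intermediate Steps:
k(t, w) = w - 86*t
N = 8463 (N = 6272 + 2191 = 8463)
√(N + (k(9, -83) + 13211)) = √(8463 + ((-83 - 86*9) + 13211)) = √(8463 + ((-83 - 774) + 13211)) = √(8463 + (-857 + 13211)) = √(8463 + 12354) = √20817 = 9*√257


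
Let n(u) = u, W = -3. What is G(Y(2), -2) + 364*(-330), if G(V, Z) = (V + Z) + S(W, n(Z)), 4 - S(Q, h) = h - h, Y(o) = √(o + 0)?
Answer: -120118 + √2 ≈ -1.2012e+5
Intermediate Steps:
Y(o) = √o
S(Q, h) = 4 (S(Q, h) = 4 - (h - h) = 4 - 1*0 = 4 + 0 = 4)
G(V, Z) = 4 + V + Z (G(V, Z) = (V + Z) + 4 = 4 + V + Z)
G(Y(2), -2) + 364*(-330) = (4 + √2 - 2) + 364*(-330) = (2 + √2) - 120120 = -120118 + √2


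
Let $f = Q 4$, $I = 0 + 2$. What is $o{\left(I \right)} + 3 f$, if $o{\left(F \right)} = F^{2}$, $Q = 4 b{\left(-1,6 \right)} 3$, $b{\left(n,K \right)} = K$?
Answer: $868$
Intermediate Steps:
$I = 2$
$Q = 72$ ($Q = 4 \cdot 6 \cdot 3 = 24 \cdot 3 = 72$)
$f = 288$ ($f = 72 \cdot 4 = 288$)
$o{\left(I \right)} + 3 f = 2^{2} + 3 \cdot 288 = 4 + 864 = 868$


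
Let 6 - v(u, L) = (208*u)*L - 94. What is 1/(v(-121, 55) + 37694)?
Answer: 1/1422034 ≈ 7.0322e-7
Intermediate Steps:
v(u, L) = 100 - 208*L*u (v(u, L) = 6 - ((208*u)*L - 94) = 6 - (208*L*u - 94) = 6 - (-94 + 208*L*u) = 6 + (94 - 208*L*u) = 100 - 208*L*u)
1/(v(-121, 55) + 37694) = 1/((100 - 208*55*(-121)) + 37694) = 1/((100 + 1384240) + 37694) = 1/(1384340 + 37694) = 1/1422034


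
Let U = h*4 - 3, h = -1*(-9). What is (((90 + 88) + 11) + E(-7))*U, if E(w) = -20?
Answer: 5577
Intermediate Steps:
h = 9
U = 33 (U = 9*4 - 3 = 36 - 3 = 33)
(((90 + 88) + 11) + E(-7))*U = (((90 + 88) + 11) - 20)*33 = ((178 + 11) - 20)*33 = (189 - 20)*33 = 169*33 = 5577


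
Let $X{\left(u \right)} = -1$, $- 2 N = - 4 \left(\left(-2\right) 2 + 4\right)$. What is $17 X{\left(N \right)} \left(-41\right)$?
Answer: $697$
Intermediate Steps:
$N = 0$ ($N = - \frac{\left(-4\right) \left(\left(-2\right) 2 + 4\right)}{2} = - \frac{\left(-4\right) \left(-4 + 4\right)}{2} = - \frac{\left(-4\right) 0}{2} = \left(- \frac{1}{2}\right) 0 = 0$)
$17 X{\left(N \right)} \left(-41\right) = 17 \left(-1\right) \left(-41\right) = \left(-17\right) \left(-41\right) = 697$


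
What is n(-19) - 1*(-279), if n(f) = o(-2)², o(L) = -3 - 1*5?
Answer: 343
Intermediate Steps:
o(L) = -8 (o(L) = -3 - 5 = -8)
n(f) = 64 (n(f) = (-8)² = 64)
n(-19) - 1*(-279) = 64 - 1*(-279) = 64 + 279 = 343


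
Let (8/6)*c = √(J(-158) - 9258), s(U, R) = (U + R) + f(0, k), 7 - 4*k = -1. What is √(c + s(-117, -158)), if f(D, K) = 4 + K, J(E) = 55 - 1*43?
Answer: √(-1076 + 3*I*√9246)/2 ≈ 2.1794 + 16.545*I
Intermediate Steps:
J(E) = 12 (J(E) = 55 - 43 = 12)
k = 2 (k = 7/4 - ¼*(-1) = 7/4 + ¼ = 2)
s(U, R) = 6 + R + U (s(U, R) = (U + R) + (4 + 2) = (R + U) + 6 = 6 + R + U)
c = 3*I*√9246/4 (c = 3*√(12 - 9258)/4 = 3*√(-9246)/4 = 3*(I*√9246)/4 = 3*I*√9246/4 ≈ 72.117*I)
√(c + s(-117, -158)) = √(3*I*√9246/4 + (6 - 158 - 117)) = √(3*I*√9246/4 - 269) = √(-269 + 3*I*√9246/4)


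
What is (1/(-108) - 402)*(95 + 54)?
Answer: -6469133/108 ≈ -59899.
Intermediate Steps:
(1/(-108) - 402)*(95 + 54) = (-1/108 - 402)*149 = -43417/108*149 = -6469133/108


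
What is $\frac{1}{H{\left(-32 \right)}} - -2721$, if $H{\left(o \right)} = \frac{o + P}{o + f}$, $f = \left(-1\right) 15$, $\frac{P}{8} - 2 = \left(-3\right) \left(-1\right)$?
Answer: $\frac{21721}{8} \approx 2715.1$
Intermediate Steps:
$P = 40$ ($P = 16 + 8 \left(\left(-3\right) \left(-1\right)\right) = 16 + 8 \cdot 3 = 16 + 24 = 40$)
$f = -15$
$H{\left(o \right)} = \frac{40 + o}{-15 + o}$ ($H{\left(o \right)} = \frac{o + 40}{o - 15} = \frac{40 + o}{-15 + o}$)
$\frac{1}{H{\left(-32 \right)}} - -2721 = \frac{1}{\frac{1}{-15 - 32} \left(40 - 32\right)} - -2721 = \frac{1}{\frac{1}{-47} \cdot 8} + 2721 = \frac{1}{\left(- \frac{1}{47}\right) 8} + 2721 = \frac{1}{- \frac{8}{47}} + 2721 = - \frac{47}{8} + 2721 = \frac{21721}{8}$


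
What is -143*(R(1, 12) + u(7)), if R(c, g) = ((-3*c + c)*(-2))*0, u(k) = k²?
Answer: -7007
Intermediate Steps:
R(c, g) = 0 (R(c, g) = (-2*c*(-2))*0 = (4*c)*0 = 0)
-143*(R(1, 12) + u(7)) = -143*(0 + 7²) = -143*(0 + 49) = -143*49 = -7007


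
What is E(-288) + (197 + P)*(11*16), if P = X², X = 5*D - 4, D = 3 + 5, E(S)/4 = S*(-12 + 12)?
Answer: 262768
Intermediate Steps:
E(S) = 0 (E(S) = 4*(S*(-12 + 12)) = 4*(S*0) = 4*0 = 0)
D = 8
X = 36 (X = 5*8 - 4 = 40 - 4 = 36)
P = 1296 (P = 36² = 1296)
E(-288) + (197 + P)*(11*16) = 0 + (197 + 1296)*(11*16) = 0 + 1493*176 = 0 + 262768 = 262768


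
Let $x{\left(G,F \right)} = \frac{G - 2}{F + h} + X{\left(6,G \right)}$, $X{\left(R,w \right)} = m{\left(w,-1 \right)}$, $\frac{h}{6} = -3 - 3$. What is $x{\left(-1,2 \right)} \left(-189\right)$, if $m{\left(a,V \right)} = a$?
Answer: $\frac{5859}{34} \approx 172.32$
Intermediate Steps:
$h = -36$ ($h = 6 \left(-3 - 3\right) = 6 \left(-6\right) = -36$)
$X{\left(R,w \right)} = w$
$x{\left(G,F \right)} = G + \frac{-2 + G}{-36 + F}$ ($x{\left(G,F \right)} = \frac{G - 2}{F - 36} + G = \frac{-2 + G}{-36 + F} + G = G + \frac{-2 + G}{-36 + F}$)
$x{\left(-1,2 \right)} \left(-189\right) = \frac{-2 - -35 + 2 \left(-1\right)}{-36 + 2} \left(-189\right) = \frac{-2 + 35 - 2}{-34} \left(-189\right) = \left(- \frac{1}{34}\right) 31 \left(-189\right) = \left(- \frac{31}{34}\right) \left(-189\right) = \frac{5859}{34}$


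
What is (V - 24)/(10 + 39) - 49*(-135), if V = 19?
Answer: 324130/49 ≈ 6614.9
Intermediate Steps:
(V - 24)/(10 + 39) - 49*(-135) = (19 - 24)/(10 + 39) - 49*(-135) = -5/49 + 6615 = 324130/49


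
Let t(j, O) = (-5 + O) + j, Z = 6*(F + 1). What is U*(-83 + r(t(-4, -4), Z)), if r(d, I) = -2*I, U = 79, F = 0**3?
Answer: -7505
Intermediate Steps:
F = 0
Z = 6 (Z = 6*(0 + 1) = 6*1 = 6)
t(j, O) = -5 + O + j
U*(-83 + r(t(-4, -4), Z)) = 79*(-83 - 2*6) = 79*(-83 - 12) = 79*(-95) = -7505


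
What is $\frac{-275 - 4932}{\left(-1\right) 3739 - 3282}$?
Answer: $\frac{5207}{7021} \approx 0.74163$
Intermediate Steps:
$\frac{-275 - 4932}{\left(-1\right) 3739 - 3282} = - \frac{5207}{-3739 - 3282} = - \frac{5207}{-7021} = \left(-5207\right) \left(- \frac{1}{7021}\right) = \frac{5207}{7021}$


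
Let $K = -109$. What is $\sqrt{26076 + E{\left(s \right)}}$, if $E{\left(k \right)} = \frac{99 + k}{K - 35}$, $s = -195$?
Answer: $\frac{\sqrt{234690}}{3} \approx 161.48$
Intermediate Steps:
$E{\left(k \right)} = - \frac{11}{16} - \frac{k}{144}$ ($E{\left(k \right)} = \frac{99 + k}{-109 - 35} = \frac{99 + k}{-144} = \left(99 + k\right) \left(- \frac{1}{144}\right) = - \frac{11}{16} - \frac{k}{144}$)
$\sqrt{26076 + E{\left(s \right)}} = \sqrt{26076 - - \frac{2}{3}} = \sqrt{26076 + \left(- \frac{11}{16} + \frac{65}{48}\right)} = \sqrt{26076 + \frac{2}{3}} = \sqrt{\frac{78230}{3}} = \frac{\sqrt{234690}}{3}$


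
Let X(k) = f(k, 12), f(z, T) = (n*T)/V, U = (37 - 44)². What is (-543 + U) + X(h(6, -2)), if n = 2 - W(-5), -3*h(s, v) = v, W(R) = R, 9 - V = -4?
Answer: -6338/13 ≈ -487.54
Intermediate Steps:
V = 13 (V = 9 - 1*(-4) = 9 + 4 = 13)
h(s, v) = -v/3
n = 7 (n = 2 - 1*(-5) = 2 + 5 = 7)
U = 49 (U = (-7)² = 49)
f(z, T) = 7*T/13 (f(z, T) = (7*T)/13 = (7*T)*(1/13) = 7*T/13)
X(k) = 84/13 (X(k) = (7/13)*12 = 84/13)
(-543 + U) + X(h(6, -2)) = (-543 + 49) + 84/13 = -494 + 84/13 = -6338/13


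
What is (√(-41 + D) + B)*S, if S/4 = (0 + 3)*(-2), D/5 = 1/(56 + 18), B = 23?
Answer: -552 - 12*I*√224146/37 ≈ -552.0 - 153.55*I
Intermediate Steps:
D = 5/74 (D = 5/(56 + 18) = 5/74 ≈ 0.067568)
S = -24 (S = 4*((0 + 3)*(-2)) = 4*(3*(-2)) = 4*(-6) = -24)
(√(-41 + D) + B)*S = (√(-41 + 5/74) + 23)*(-24) = (√(-3029/74) + 23)*(-24) = (I*√224146/74 + 23)*(-24) = (23 + I*√224146/74)*(-24) = -552 - 12*I*√224146/37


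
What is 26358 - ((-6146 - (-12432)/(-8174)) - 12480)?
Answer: 183855824/4087 ≈ 44986.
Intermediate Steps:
26358 - ((-6146 - (-12432)/(-8174)) - 12480) = 26358 - ((-6146 - (-12432)*(-1)/8174) - 12480) = 26358 - ((-6146 - 1*6216/4087) - 12480) = 26358 - ((-6146 - 6216/4087) - 12480) = 26358 - (-25124918/4087 - 12480) = 26358 - 1*(-76130678/4087) = 26358 + 76130678/4087 = 183855824/4087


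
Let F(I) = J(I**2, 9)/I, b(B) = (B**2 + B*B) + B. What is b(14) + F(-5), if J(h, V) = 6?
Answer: 2024/5 ≈ 404.80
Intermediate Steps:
b(B) = B + 2*B**2 (b(B) = (B**2 + B**2) + B = 2*B**2 + B = B + 2*B**2)
F(I) = 6/I
b(14) + F(-5) = 14*(1 + 2*14) + 6/(-5) = 14*(1 + 28) + 6*(-1/5) = 14*29 - 6/5 = 406 - 6/5 = 2024/5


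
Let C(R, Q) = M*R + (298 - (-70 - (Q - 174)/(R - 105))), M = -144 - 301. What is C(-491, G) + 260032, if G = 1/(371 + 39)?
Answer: 117022853539/244360 ≈ 4.7890e+5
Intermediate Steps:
M = -445
G = 1/410 ≈ 0.0024390
C(R, Q) = 368 - 445*R + (-174 + Q)/(-105 + R) (C(R, Q) = -445*R + (298 - (-70 - (Q - 174)/(R - 105))) = -445*R + (298 - (-70 - (-174 + Q)/(-105 + R))) = -445*R + (298 + (70 + (-174 + Q)/(-105 + R))) = -445*R + (368 + (-174 + Q)/(-105 + R)) = 368 - 445*R + (-174 + Q)/(-105 + R))
C(-491, G) + 260032 = (-38814 + 1/410 - 445*(-491)² + 47093*(-491))/(-105 - 491) + 260032 = (-38814 + 1/410 - 445*241081 - 23122663)/(-596) + 260032 = -(-38814 + 1/410 - 107281045 - 23122663)/596 + 260032 = -1/596*(-53481434019/410) + 260032 = 53481434019/244360 + 260032 = 117022853539/244360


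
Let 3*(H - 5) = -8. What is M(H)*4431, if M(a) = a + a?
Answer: 20678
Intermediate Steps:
H = 7/3 (H = 5 + (⅓)*(-8) = 5 - 8/3 = 7/3 ≈ 2.3333)
M(a) = 2*a
M(H)*4431 = (2*(7/3))*4431 = (14/3)*4431 = 20678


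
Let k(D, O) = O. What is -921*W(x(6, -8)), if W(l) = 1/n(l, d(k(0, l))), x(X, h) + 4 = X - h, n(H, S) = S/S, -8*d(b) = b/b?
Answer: -921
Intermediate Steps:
d(b) = -⅛ (d(b) = -b/(8*b) = -⅛*1 = -⅛)
n(H, S) = 1
x(X, h) = -4 + X - h (x(X, h) = -4 + (X - h) = -4 + X - h)
W(l) = 1 (W(l) = 1/1 = 1)
-921*W(x(6, -8)) = -921*1 = -921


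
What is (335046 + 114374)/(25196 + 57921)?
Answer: 449420/83117 ≈ 5.4071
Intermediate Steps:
(335046 + 114374)/(25196 + 57921) = 449420/83117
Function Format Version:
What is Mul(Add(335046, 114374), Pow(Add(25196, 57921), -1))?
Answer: Rational(449420, 83117) ≈ 5.4071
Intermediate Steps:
Mul(Add(335046, 114374), Pow(Add(25196, 57921), -1)) = Mul(449420, Pow(83117, -1)) = Mul(449420, Rational(1, 83117)) = Rational(449420, 83117)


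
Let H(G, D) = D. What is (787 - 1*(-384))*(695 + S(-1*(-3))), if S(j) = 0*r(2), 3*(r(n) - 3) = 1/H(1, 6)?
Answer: 813845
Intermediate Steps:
r(n) = 55/18 (r(n) = 3 + (1/3)/6 = 3 + (1/3)*(1/6) = 3 + 1/18 = 55/18)
S(j) = 0 (S(j) = 0*(55/18) = 0)
(787 - 1*(-384))*(695 + S(-1*(-3))) = (787 - 1*(-384))*(695 + 0) = (787 + 384)*695 = 1171*695 = 813845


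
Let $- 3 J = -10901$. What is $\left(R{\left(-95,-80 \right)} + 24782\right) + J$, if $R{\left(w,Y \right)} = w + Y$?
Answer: $\frac{84722}{3} \approx 28241.0$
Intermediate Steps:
$J = \frac{10901}{3}$ ($J = \left(- \frac{1}{3}\right) \left(-10901\right) = \frac{10901}{3} \approx 3633.7$)
$R{\left(w,Y \right)} = Y + w$
$\left(R{\left(-95,-80 \right)} + 24782\right) + J = \left(\left(-80 - 95\right) + 24782\right) + \frac{10901}{3} = \left(-175 + 24782\right) + \frac{10901}{3} = 24607 + \frac{10901}{3} = \frac{84722}{3}$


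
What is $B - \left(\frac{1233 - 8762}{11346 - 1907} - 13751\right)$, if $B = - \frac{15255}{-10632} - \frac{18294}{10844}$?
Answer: $\frac{1247098409889401}{90687873176} \approx 13752.0$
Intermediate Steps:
$B = - \frac{2423049}{9607784}$ ($B = \left(-15255\right) \left(- \frac{1}{10632}\right) - \frac{9147}{5422} = \frac{5085}{3544} - \frac{9147}{5422} = - \frac{2423049}{9607784} \approx -0.2522$)
$B - \left(\frac{1233 - 8762}{11346 - 1907} - 13751\right) = - \frac{2423049}{9607784} - \left(\frac{1233 - 8762}{11346 - 1907} - 13751\right) = - \frac{2423049}{9607784} - \left(- \frac{7529}{9439} - 13751\right) = - \frac{2423049}{9607784} - - \frac{129803218}{9439} = - \frac{2423049}{9607784} + \frac{129803218}{9439} = \frac{1247098409889401}{90687873176}$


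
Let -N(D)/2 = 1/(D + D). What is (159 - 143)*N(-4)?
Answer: 4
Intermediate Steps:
N(D) = -1/D (N(D) = -2/(D + D) = -2*1/(2*D) = -1/D)
(159 - 143)*N(-4) = (159 - 143)*(-1/(-4)) = 16*(-1*(-1/4)) = 16*(1/4) = 4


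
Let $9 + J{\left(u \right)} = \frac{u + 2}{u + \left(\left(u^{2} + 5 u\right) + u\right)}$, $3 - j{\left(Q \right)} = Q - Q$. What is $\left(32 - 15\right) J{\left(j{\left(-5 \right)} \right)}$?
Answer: $- \frac{901}{6} \approx -150.17$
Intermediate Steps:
$j{\left(Q \right)} = 3$ ($j{\left(Q \right)} = 3 - \left(Q - Q\right) = 3 - 0 = 3 + 0 = 3$)
$J{\left(u \right)} = -9 + \frac{2 + u}{u^{2} + 7 u}$ ($J{\left(u \right)} = -9 + \frac{u + 2}{u + \left(\left(u^{2} + 5 u\right) + u\right)} = -9 + \frac{2 + u}{u + \left(u^{2} + 6 u\right)} = -9 + \frac{2 + u}{u^{2} + 7 u}$)
$\left(32 - 15\right) J{\left(j{\left(-5 \right)} \right)} = \left(32 - 15\right) \frac{2 - 186 - 9 \cdot 3^{2}}{3 \left(7 + 3\right)} = \left(32 - 15\right) \frac{2 - 186 - 81}{3 \cdot 10} = \left(32 - 15\right) \frac{1}{3} \cdot \frac{1}{10} \left(2 - 186 - 81\right) = 17 \cdot \frac{1}{3} \cdot \frac{1}{10} \left(-265\right) = 17 \left(- \frac{53}{6}\right) = - \frac{901}{6}$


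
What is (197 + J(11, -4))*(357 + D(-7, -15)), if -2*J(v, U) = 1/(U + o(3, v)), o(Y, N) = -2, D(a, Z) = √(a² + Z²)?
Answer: 281435/4 + 2365*√274/12 ≈ 73621.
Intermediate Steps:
D(a, Z) = √(Z² + a²)
J(v, U) = -1/(2*(-2 + U)) (J(v, U) = -1/(2*(U - 2)) = -1/(2*(-2 + U)))
(197 + J(11, -4))*(357 + D(-7, -15)) = (197 - 1/(-4 + 2*(-4)))*(357 + √((-15)² + (-7)²)) = (197 - 1/(-4 - 8))*(357 + √(225 + 49)) = (197 - 1/(-12))*(357 + √274) = (197 - 1*(-1/12))*(357 + √274) = (197 + 1/12)*(357 + √274) = 2365*(357 + √274)/12 = 281435/4 + 2365*√274/12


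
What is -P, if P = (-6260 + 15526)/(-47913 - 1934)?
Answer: 9266/49847 ≈ 0.18589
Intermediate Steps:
P = -9266/49847 (P = 9266/(-49847) = 9266*(-1/49847) = -9266/49847 ≈ -0.18589)
-P = -1*(-9266/49847) = 9266/49847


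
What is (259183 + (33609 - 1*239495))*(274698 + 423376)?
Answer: 37205249978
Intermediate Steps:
(259183 + (33609 - 1*239495))*(274698 + 423376) = (259183 + (33609 - 239495))*698074 = (259183 - 205886)*698074 = 53297*698074 = 37205249978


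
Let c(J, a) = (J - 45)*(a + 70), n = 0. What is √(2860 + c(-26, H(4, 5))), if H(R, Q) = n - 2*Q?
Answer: 10*I*√14 ≈ 37.417*I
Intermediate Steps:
H(R, Q) = -2*Q (H(R, Q) = 0 - 2*Q = -2*Q)
c(J, a) = (-45 + J)*(70 + a)
√(2860 + c(-26, H(4, 5))) = √(2860 + (-3150 - (-90)*5 + 70*(-26) - (-52)*5)) = √(2860 + (-3150 - 45*(-10) - 1820 - 26*(-10))) = √(2860 + (-3150 + 450 - 1820 + 260)) = √(2860 - 4260) = √(-1400) = 10*I*√14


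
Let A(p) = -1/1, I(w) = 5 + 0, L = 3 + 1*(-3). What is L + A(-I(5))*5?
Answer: -5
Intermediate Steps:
L = 0 (L = 3 - 3 = 0)
I(w) = 5
A(p) = -1 (A(p) = -1*1 = -1)
L + A(-I(5))*5 = 0 - 1*5 = 0 - 5 = -5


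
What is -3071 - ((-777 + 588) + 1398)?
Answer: -4280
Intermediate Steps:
-3071 - ((-777 + 588) + 1398) = -3071 - (-189 + 1398) = -3071 - 1*1209 = -3071 - 1209 = -4280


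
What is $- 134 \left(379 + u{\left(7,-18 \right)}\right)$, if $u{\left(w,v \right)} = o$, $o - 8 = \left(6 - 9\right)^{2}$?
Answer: $-53064$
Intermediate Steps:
$o = 17$ ($o = 8 + \left(6 - 9\right)^{2} = 8 + \left(-3\right)^{2} = 8 + 9 = 17$)
$u{\left(w,v \right)} = 17$
$- 134 \left(379 + u{\left(7,-18 \right)}\right) = - 134 \left(379 + 17\right) = \left(-134\right) 396 = -53064$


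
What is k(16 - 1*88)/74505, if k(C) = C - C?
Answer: 0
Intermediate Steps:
k(C) = 0
k(16 - 1*88)/74505 = 0/74505 = 0*(1/74505) = 0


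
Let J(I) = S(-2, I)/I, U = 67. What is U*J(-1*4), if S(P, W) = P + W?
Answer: 201/2 ≈ 100.50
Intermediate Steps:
J(I) = (-2 + I)/I
U*J(-1*4) = 67*((-2 - 1*4)/((-1*4))) = 67*((-2 - 4)/(-4)) = 67*(-¼*(-6)) = 67*(3/2) = 201/2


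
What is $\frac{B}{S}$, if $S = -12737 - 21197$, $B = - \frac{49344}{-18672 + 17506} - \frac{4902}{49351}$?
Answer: $- \frac{607365003}{488168297111} \approx -0.0012442$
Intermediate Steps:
$B = \frac{1214730006}{28771633}$ ($B = - \frac{49344}{-1166} - \frac{4902}{49351} = \left(-49344\right) \left(- \frac{1}{1166}\right) - \frac{4902}{49351} = \frac{24672}{583} - \frac{4902}{49351} = \frac{1214730006}{28771633} \approx 42.22$)
$S = -33934$ ($S = -12737 - 21197 = -33934$)
$\frac{B}{S} = \frac{1214730006}{28771633 \left(-33934\right)} = \frac{1214730006}{28771633} \left(- \frac{1}{33934}\right) = - \frac{607365003}{488168297111}$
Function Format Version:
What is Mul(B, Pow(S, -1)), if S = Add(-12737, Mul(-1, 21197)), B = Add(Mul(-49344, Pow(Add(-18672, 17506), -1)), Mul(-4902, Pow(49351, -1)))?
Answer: Rational(-607365003, 488168297111) ≈ -0.0012442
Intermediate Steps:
B = Rational(1214730006, 28771633) (B = Add(Mul(-49344, Pow(-1166, -1)), Mul(-4902, Rational(1, 49351))) = Add(Mul(-49344, Rational(-1, 1166)), Rational(-4902, 49351)) = Add(Rational(24672, 583), Rational(-4902, 49351)) = Rational(1214730006, 28771633) ≈ 42.220)
S = -33934 (S = Add(-12737, -21197) = -33934)
Mul(B, Pow(S, -1)) = Mul(Rational(1214730006, 28771633), Pow(-33934, -1)) = Mul(Rational(1214730006, 28771633), Rational(-1, 33934)) = Rational(-607365003, 488168297111)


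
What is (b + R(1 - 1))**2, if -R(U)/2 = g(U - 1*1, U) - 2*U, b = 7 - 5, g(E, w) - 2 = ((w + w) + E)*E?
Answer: 16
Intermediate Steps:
g(E, w) = 2 + E*(E + 2*w) (g(E, w) = 2 + ((w + w) + E)*E = 2 + (2*w + E)*E = 2 + (E + 2*w)*E = 2 + E*(E + 2*w))
b = 2
R(U) = -4 - 2*(-1 + U)**2 + 4*U - 4*U*(-1 + U) (R(U) = -2*((2 + (U - 1*1)**2 + 2*(U - 1*1)*U) - 2*U) = -2*((2 + (U - 1)**2 + 2*(U - 1)*U) - 2*U) = -2*((2 + (-1 + U)**2 + 2*(-1 + U)*U) - 2*U) = -2*((2 + (-1 + U)**2 + 2*U*(-1 + U)) - 2*U) = -2*(2 + (-1 + U)**2 - 2*U + 2*U*(-1 + U)) = -4 - 2*(-1 + U)**2 + 4*U - 4*U*(-1 + U))
(b + R(1 - 1))**2 = (2 + (-6 - 6*(1 - 1)**2 + 12*(1 - 1)))**2 = (2 + (-6 - 6*0**2 + 12*0))**2 = (2 + (-6 - 6*0 + 0))**2 = (2 + (-6 + 0 + 0))**2 = (2 - 6)**2 = (-4)**2 = 16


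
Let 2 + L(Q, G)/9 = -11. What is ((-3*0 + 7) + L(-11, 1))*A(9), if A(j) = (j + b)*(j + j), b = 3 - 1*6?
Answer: -11880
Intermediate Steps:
b = -3 (b = 3 - 6 = -3)
A(j) = 2*j*(-3 + j) (A(j) = (j - 3)*(j + j) = (-3 + j)*(2*j) = 2*j*(-3 + j))
L(Q, G) = -117 (L(Q, G) = -18 + 9*(-11) = -18 - 99 = -117)
((-3*0 + 7) + L(-11, 1))*A(9) = ((-3*0 + 7) - 117)*(2*9*(-3 + 9)) = ((0 + 7) - 117)*(2*9*6) = (7 - 117)*108 = -110*108 = -11880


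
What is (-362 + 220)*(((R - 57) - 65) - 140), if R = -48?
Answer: 44020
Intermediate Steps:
(-362 + 220)*(((R - 57) - 65) - 140) = (-362 + 220)*(((-48 - 57) - 65) - 140) = -142*((-105 - 65) - 140) = -142*(-170 - 140) = -142*(-310) = 44020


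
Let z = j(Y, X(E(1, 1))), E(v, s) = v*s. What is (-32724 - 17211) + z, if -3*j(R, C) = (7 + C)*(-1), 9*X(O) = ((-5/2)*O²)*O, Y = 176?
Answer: -2696369/54 ≈ -49933.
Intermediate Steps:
E(v, s) = s*v
X(O) = -5*O³/18 (X(O) = (((-5/2)*O²)*O)/9 = (((-5*½)*O²)*O)/9 = ((-5*O²/2)*O)/9 = (-5*O³/2)/9 = -5*O³/18)
j(R, C) = 7/3 + C/3 (j(R, C) = -(7 + C)*(-1)/3 = -(-7 - C)/3 = 7/3 + C/3)
z = 121/54 (z = 7/3 + (-5*1³/18)/3 = 7/3 + (-5/18*1³)/3 = 7/3 + (-5/18*1)/3 = 7/3 + (⅓)*(-5/18) = 7/3 - 5/54 = 121/54 ≈ 2.2407)
(-32724 - 17211) + z = (-32724 - 17211) + 121/54 = -49935 + 121/54 = -2696369/54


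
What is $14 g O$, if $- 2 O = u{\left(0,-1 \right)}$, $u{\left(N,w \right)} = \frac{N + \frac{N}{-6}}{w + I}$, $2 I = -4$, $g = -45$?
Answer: $0$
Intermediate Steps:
$I = -2$ ($I = \frac{1}{2} \left(-4\right) = -2$)
$u{\left(N,w \right)} = \frac{5 N}{6 \left(-2 + w\right)}$ ($u{\left(N,w \right)} = \frac{N + \frac{N}{-6}}{w - 2} = \frac{N + N \left(- \frac{1}{6}\right)}{-2 + w} = \frac{N - \frac{N}{6}}{-2 + w} = \frac{\frac{5}{6} N}{-2 + w} = \frac{5 N}{6 \left(-2 + w\right)}$)
$O = 0$ ($O = - \frac{\frac{5}{6} \cdot 0 \frac{1}{-2 - 1}}{2} = - \frac{\frac{5}{6} \cdot 0 \frac{1}{-3}}{2} = - \frac{\frac{5}{6} \cdot 0 \left(- \frac{1}{3}\right)}{2} = \left(- \frac{1}{2}\right) 0 = 0$)
$14 g O = 14 \left(-45\right) 0 = \left(-630\right) 0 = 0$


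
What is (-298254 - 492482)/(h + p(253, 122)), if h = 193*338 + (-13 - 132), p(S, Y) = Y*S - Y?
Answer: -790736/95833 ≈ -8.2512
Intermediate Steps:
p(S, Y) = -Y + S*Y (p(S, Y) = S*Y - Y = -Y + S*Y)
h = 65089 (h = 65234 - 145 = 65089)
(-298254 - 492482)/(h + p(253, 122)) = (-298254 - 492482)/(65089 + 122*(-1 + 253)) = -790736/(65089 + 122*252) = -790736/(65089 + 30744) = -790736/95833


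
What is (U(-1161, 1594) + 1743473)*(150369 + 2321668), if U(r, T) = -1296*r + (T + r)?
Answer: 8030565460794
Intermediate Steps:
U(r, T) = T - 1295*r
(U(-1161, 1594) + 1743473)*(150369 + 2321668) = ((1594 - 1295*(-1161)) + 1743473)*(150369 + 2321668) = ((1594 + 1503495) + 1743473)*2472037 = (1505089 + 1743473)*2472037 = 3248562*2472037 = 8030565460794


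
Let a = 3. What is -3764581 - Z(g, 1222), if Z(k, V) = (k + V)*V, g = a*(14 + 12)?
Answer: -5353181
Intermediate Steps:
g = 78 (g = 3*(14 + 12) = 3*26 = 78)
Z(k, V) = V*(V + k) (Z(k, V) = (V + k)*V = V*(V + k))
-3764581 - Z(g, 1222) = -3764581 - 1222*(1222 + 78) = -3764581 - 1222*1300 = -3764581 - 1*1588600 = -3764581 - 1588600 = -5353181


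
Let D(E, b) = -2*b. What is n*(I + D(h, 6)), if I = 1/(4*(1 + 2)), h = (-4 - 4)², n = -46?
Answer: 3289/6 ≈ 548.17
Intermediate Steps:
h = 64 (h = (-8)² = 64)
I = 1/12 (I = 1/(4*3) = 1/12 ≈ 0.083333)
n*(I + D(h, 6)) = -46*(1/12 - 2*6) = -46*(1/12 - 12) = -46*(-143/12) = 3289/6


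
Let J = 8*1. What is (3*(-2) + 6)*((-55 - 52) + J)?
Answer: 0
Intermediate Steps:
J = 8
(3*(-2) + 6)*((-55 - 52) + J) = (3*(-2) + 6)*((-55 - 52) + 8) = (-6 + 6)*(-107 + 8) = 0*(-99) = 0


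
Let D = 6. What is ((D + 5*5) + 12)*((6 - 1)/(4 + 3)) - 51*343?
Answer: -122236/7 ≈ -17462.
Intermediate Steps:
((D + 5*5) + 12)*((6 - 1)/(4 + 3)) - 51*343 = ((6 + 5*5) + 12)*((6 - 1)/(4 + 3)) - 51*343 = ((6 + 25) + 12)*(5/7) - 17493 = (31 + 12)*(5*(1/7)) - 17493 = 43*(5/7) - 17493 = 215/7 - 17493 = -122236/7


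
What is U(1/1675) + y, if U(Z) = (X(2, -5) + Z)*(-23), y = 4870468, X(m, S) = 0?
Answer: 8158033877/1675 ≈ 4.8705e+6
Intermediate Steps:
U(Z) = -23*Z (U(Z) = (0 + Z)*(-23) = Z*(-23) = -23*Z)
U(1/1675) + y = -23/1675 + 4870468 = 8158033877/1675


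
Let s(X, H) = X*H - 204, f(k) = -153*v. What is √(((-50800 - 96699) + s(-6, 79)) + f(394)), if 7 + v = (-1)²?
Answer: I*√147259 ≈ 383.74*I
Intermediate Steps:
v = -6 (v = -7 + (-1)² = -7 + 1 = -6)
f(k) = 918 (f(k) = -153*(-6) = 918)
s(X, H) = -204 + H*X (s(X, H) = H*X - 204 = -204 + H*X)
√(((-50800 - 96699) + s(-6, 79)) + f(394)) = √(((-50800 - 96699) + (-204 + 79*(-6))) + 918) = √((-147499 + (-204 - 474)) + 918) = √((-147499 - 678) + 918) = √(-148177 + 918) = √(-147259) = I*√147259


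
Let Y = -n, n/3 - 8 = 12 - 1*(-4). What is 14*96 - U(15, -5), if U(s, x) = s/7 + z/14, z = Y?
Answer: 1347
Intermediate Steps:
n = 72 (n = 24 + 3*(12 - 1*(-4)) = 24 + 3*(12 + 4) = 24 + 3*16 = 24 + 48 = 72)
Y = -72 (Y = -1*72 = -72)
z = -72
U(s, x) = -36/7 + s/7 (U(s, x) = s/7 - 72/14 = s*(⅐) - 72*1/14 = s/7 - 36/7 = -36/7 + s/7)
14*96 - U(15, -5) = 14*96 - (-36/7 + (⅐)*15) = 1344 - (-36/7 + 15/7) = 1344 - 1*(-3) = 1344 + 3 = 1347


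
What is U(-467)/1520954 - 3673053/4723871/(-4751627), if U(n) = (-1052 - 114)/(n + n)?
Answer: 15694976904818665/15943120579430491189606 ≈ 9.8444e-7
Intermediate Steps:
U(n) = -583/n (U(n) = -1166*1/(2*n) = -583/n)
U(-467)/1520954 - 3673053/4723871/(-4751627) = -583/(-467)/1520954 - 3673053/4723871/(-4751627) = -583*(-1/467)*(1/1520954) - 3673053*1/4723871*(-1/4751627) = (583/467)*(1/1520954) - 3673053/4723871*(-1/4751627) = 583/710285518 + 3673053/22446072988117 = 15694976904818665/15943120579430491189606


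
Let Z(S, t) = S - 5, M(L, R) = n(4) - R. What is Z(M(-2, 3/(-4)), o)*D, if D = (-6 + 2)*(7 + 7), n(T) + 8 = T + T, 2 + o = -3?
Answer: 238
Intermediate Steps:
o = -5 (o = -2 - 3 = -5)
n(T) = -8 + 2*T (n(T) = -8 + (T + T) = -8 + 2*T)
M(L, R) = -R (M(L, R) = (-8 + 2*4) - R = (-8 + 8) - R = 0 - R = -R)
Z(S, t) = -5 + S
D = -56 (D = -4*14 = -56)
Z(M(-2, 3/(-4)), o)*D = (-5 - 3/(-4))*(-56) = (-5 - 3*(-1)/4)*(-56) = (-5 - 1*(-¾))*(-56) = (-5 + ¾)*(-56) = -17/4*(-56) = 238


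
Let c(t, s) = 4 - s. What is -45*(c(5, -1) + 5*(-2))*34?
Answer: 7650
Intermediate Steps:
-45*(c(5, -1) + 5*(-2))*34 = -45*((4 - 1*(-1)) + 5*(-2))*34 = -45*((4 + 1) - 10)*34 = -45*(5 - 10)*34 = -45*(-5)*34 = 225*34 = 7650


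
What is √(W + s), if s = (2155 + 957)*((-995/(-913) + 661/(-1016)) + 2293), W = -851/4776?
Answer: √547197941658313869352242/276890988 ≈ 2671.6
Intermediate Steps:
W = -851/4776 (W = -851*1/4776 = -851/4776 ≈ -0.17818)
s = 827563490119/115951 (s = 3112*((-995*(-1/913) + 661*(-1/1016)) + 2293) = 3112*((995/913 - 661/1016) + 2293) = 3112*(407427/927608 + 2293) = 3112*(2127412571/927608) = 827563490119/115951 ≈ 7.1372e+6)
√(W + s) = √(-851/4776 + 827563490119/115951) = √(3952443130134043/553781976) = √547197941658313869352242/276890988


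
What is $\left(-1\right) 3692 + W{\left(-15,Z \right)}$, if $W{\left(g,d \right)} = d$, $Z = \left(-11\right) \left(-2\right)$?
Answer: $-3670$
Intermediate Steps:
$Z = 22$
$\left(-1\right) 3692 + W{\left(-15,Z \right)} = \left(-1\right) 3692 + 22 = -3692 + 22 = -3670$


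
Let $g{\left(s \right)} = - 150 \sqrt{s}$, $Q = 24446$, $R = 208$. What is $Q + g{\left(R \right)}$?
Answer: $24446 - 600 \sqrt{13} \approx 22283.0$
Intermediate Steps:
$Q + g{\left(R \right)} = 24446 - 150 \sqrt{208} = 24446 - 150 \cdot 4 \sqrt{13} = 24446 - 600 \sqrt{13}$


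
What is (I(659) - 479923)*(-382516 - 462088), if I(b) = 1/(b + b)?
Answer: 267122279116926/659 ≈ 4.0534e+11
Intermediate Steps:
I(b) = 1/(2*b)
(I(659) - 479923)*(-382516 - 462088) = ((1/2)/659 - 479923)*(-382516 - 462088) = ((1/2)*(1/659) - 479923)*(-844604) = (1/1318 - 479923)*(-844604) = -632538513/1318*(-844604) = 267122279116926/659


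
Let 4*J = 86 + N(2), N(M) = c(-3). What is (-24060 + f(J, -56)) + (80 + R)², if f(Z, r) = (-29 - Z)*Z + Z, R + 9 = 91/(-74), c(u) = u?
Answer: -442541229/21904 ≈ -20204.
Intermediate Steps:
N(M) = -3
R = -757/74 (R = -9 + 91/(-74) = -9 + 91*(-1/74) = -9 - 91/74 = -757/74 ≈ -10.230)
J = 83/4 (J = (86 - 3)/4 = (¼)*83 = 83/4 ≈ 20.750)
f(Z, r) = Z + Z*(-29 - Z) (f(Z, r) = Z*(-29 - Z) + Z = Z + Z*(-29 - Z))
(-24060 + f(J, -56)) + (80 + R)² = (-24060 - 1*83/4*(28 + 83/4)) + (80 - 757/74)² = (-24060 - 1*83/4*195/4) + (5163/74)² = (-24060 - 16185/16) + 26656569/5476 = -401145/16 + 26656569/5476 = -442541229/21904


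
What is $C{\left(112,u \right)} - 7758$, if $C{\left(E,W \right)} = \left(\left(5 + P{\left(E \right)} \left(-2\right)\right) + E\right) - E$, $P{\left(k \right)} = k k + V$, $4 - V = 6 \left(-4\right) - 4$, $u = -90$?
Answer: $-32905$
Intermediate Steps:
$V = 32$ ($V = 4 - \left(6 \left(-4\right) - 4\right) = 4 - \left(-24 - 4\right) = 4 - -28 = 4 + 28 = 32$)
$P{\left(k \right)} = 32 + k^{2}$ ($P{\left(k \right)} = k k + 32 = k^{2} + 32 = 32 + k^{2}$)
$C{\left(E,W \right)} = -59 - 2 E^{2}$ ($C{\left(E,W \right)} = \left(\left(5 + \left(32 + E^{2}\right) \left(-2\right)\right) + E\right) - E = \left(\left(5 - \left(64 + 2 E^{2}\right)\right) + E\right) - E = \left(\left(-59 - 2 E^{2}\right) + E\right) - E = \left(-59 + E - 2 E^{2}\right) - E = -59 - 2 E^{2}$)
$C{\left(112,u \right)} - 7758 = \left(-59 - 2 \cdot 112^{2}\right) - 7758 = \left(-59 - 25088\right) - 7758 = -25147 - 7758 = -32905$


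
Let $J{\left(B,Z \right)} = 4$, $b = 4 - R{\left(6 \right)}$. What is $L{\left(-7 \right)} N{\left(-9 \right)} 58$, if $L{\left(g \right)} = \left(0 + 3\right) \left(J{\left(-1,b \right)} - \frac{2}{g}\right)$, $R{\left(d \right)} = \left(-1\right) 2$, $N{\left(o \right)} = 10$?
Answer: $\frac{52200}{7} \approx 7457.1$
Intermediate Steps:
$R{\left(d \right)} = -2$
$b = 6$ ($b = 4 - -2 = 4 + 2 = 6$)
$L{\left(g \right)} = 12 - \frac{6}{g}$ ($L{\left(g \right)} = \left(0 + 3\right) \left(4 - \frac{2}{g}\right) = 3 \left(4 - \frac{2}{g}\right) = 12 - \frac{6}{g}$)
$L{\left(-7 \right)} N{\left(-9 \right)} 58 = \left(12 - \frac{6}{-7}\right) 10 \cdot 58 = \left(12 - - \frac{6}{7}\right) 10 \cdot 58 = \left(12 + \frac{6}{7}\right) 10 \cdot 58 = \frac{90}{7} \cdot 10 \cdot 58 = \frac{900}{7} \cdot 58 = \frac{52200}{7}$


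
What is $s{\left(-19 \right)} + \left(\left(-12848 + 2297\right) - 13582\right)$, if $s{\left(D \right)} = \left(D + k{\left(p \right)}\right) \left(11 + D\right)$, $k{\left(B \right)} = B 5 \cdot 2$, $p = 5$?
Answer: $-24381$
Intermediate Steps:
$k{\left(B \right)} = 10 B$ ($k{\left(B \right)} = 5 B 2 = 10 B$)
$s{\left(D \right)} = \left(11 + D\right) \left(50 + D\right)$ ($s{\left(D \right)} = \left(D + 10 \cdot 5\right) \left(11 + D\right) = \left(D + 50\right) \left(11 + D\right) = \left(50 + D\right) \left(11 + D\right) = \left(11 + D\right) \left(50 + D\right)$)
$s{\left(-19 \right)} + \left(\left(-12848 + 2297\right) - 13582\right) = \left(550 + \left(-19\right)^{2} + 61 \left(-19\right)\right) + \left(\left(-12848 + 2297\right) - 13582\right) = \left(550 + 361 - 1159\right) - 24133 = -248 - 24133 = -24381$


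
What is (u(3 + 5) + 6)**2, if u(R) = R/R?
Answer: 49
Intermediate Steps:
u(R) = 1
(u(3 + 5) + 6)**2 = (1 + 6)**2 = 7**2 = 49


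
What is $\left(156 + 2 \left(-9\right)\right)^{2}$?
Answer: $19044$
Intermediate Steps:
$\left(156 + 2 \left(-9\right)\right)^{2} = \left(156 - 18\right)^{2} = 138^{2} = 19044$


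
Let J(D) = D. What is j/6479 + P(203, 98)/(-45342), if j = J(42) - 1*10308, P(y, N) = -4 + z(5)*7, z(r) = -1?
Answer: -42309973/26706438 ≈ -1.5843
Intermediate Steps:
P(y, N) = -11 (P(y, N) = -4 - 1*7 = -4 - 7 = -11)
j = -10266 (j = 42 - 1*10308 = 42 - 10308 = -10266)
j/6479 + P(203, 98)/(-45342) = -10266/6479 - 11/(-45342) = -10266*1/6479 - 11*(-1/45342) = -10266/6479 + 1/4122 = -42309973/26706438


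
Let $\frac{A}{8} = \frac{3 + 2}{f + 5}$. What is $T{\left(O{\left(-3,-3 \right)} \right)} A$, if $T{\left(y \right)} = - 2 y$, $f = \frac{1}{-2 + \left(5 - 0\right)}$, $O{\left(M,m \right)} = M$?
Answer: $45$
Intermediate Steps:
$f = \frac{1}{3}$ ($f = \frac{1}{-2 + \left(5 + 0\right)} = \frac{1}{-2 + 5} = \frac{1}{3} \approx 0.33333$)
$A = \frac{15}{2}$ ($A = 8 \frac{3 + 2}{\frac{1}{3} + 5} = 8 \frac{5}{\frac{16}{3}} = 8 \cdot 5 \cdot \frac{3}{16} = 8 \cdot \frac{15}{16} = \frac{15}{2} \approx 7.5$)
$T{\left(O{\left(-3,-3 \right)} \right)} A = \left(-2\right) \left(-3\right) \frac{15}{2} = 6 \cdot \frac{15}{2} = 45$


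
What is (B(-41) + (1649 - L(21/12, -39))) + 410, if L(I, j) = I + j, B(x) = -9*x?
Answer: 9861/4 ≈ 2465.3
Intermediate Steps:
(B(-41) + (1649 - L(21/12, -39))) + 410 = (-9*(-41) + (1649 - (21/12 - 39))) + 410 = (369 + (1649 - (21*(1/12) - 39))) + 410 = (369 + (1649 - (7/4 - 39))) + 410 = (369 + (1649 - 1*(-149/4))) + 410 = (369 + (1649 + 149/4)) + 410 = (369 + 6745/4) + 410 = 8221/4 + 410 = 9861/4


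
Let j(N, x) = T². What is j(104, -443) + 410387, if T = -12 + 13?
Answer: 410388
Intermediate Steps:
T = 1
j(N, x) = 1 (j(N, x) = 1² = 1)
j(104, -443) + 410387 = 1 + 410387 = 410388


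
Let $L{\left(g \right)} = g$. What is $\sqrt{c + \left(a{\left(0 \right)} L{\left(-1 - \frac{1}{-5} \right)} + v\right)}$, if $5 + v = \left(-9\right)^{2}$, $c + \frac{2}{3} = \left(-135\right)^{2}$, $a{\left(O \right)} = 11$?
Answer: $\frac{\sqrt{4115595}}{15} \approx 135.25$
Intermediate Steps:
$c = \frac{54673}{3}$ ($c = - \frac{2}{3} + \left(-135\right)^{2} = - \frac{2}{3} + 18225 = \frac{54673}{3} \approx 18224.0$)
$v = 76$ ($v = -5 + \left(-9\right)^{2} = -5 + 81 = 76$)
$\sqrt{c + \left(a{\left(0 \right)} L{\left(-1 - \frac{1}{-5} \right)} + v\right)} = \sqrt{\frac{54673}{3} + \left(11 \left(-1 - \frac{1}{-5}\right) + 76\right)} = \sqrt{\frac{54673}{3} + \left(11 \left(-1 - - \frac{1}{5}\right) + 76\right)} = \sqrt{\frac{54673}{3} + \left(11 \left(-1 + \frac{1}{5}\right) + 76\right)} = \sqrt{\frac{54673}{3} + \left(11 \left(- \frac{4}{5}\right) + 76\right)} = \sqrt{\frac{54673}{3} + \left(- \frac{44}{5} + 76\right)} = \sqrt{\frac{54673}{3} + \frac{336}{5}} = \sqrt{\frac{274373}{15}} = \frac{\sqrt{4115595}}{15}$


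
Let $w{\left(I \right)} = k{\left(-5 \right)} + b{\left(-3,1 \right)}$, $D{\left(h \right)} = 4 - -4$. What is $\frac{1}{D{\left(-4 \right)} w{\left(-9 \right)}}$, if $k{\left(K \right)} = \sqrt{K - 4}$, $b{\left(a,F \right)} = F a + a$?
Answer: $- \frac{1}{60} - \frac{i}{120} \approx -0.016667 - 0.0083333 i$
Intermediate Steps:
$D{\left(h \right)} = 8$ ($D{\left(h \right)} = 4 + 4 = 8$)
$b{\left(a,F \right)} = a + F a$
$k{\left(K \right)} = \sqrt{-4 + K}$
$w{\left(I \right)} = -6 + 3 i$ ($w{\left(I \right)} = \sqrt{-4 - 5} - 3 \left(1 + 1\right) = \sqrt{-9} - 6 = 3 i - 6 = -6 + 3 i$)
$\frac{1}{D{\left(-4 \right)} w{\left(-9 \right)}} = \frac{1}{8 \left(-6 + 3 i\right)} = \frac{1}{-48 + 24 i} = \frac{-48 - 24 i}{2880}$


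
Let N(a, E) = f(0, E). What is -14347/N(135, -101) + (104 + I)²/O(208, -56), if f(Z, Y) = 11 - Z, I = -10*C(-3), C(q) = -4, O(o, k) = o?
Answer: -172255/143 ≈ -1204.6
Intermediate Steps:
I = 40 (I = -10*(-4) = 40)
N(a, E) = 11 (N(a, E) = 11 - 1*0 = 11 + 0 = 11)
-14347/N(135, -101) + (104 + I)²/O(208, -56) = -14347/11 + (104 + 40)²/208 = -14347*1/11 + 144²*(1/208) = -14347/11 + 20736*(1/208) = -14347/11 + 1296/13 = -172255/143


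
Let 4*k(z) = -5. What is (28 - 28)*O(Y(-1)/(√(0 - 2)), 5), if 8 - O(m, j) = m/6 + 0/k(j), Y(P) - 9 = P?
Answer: 0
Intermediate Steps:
Y(P) = 9 + P
k(z) = -5/4 (k(z) = (¼)*(-5) = -5/4)
O(m, j) = 8 - m/6 (O(m, j) = 8 - (m/6 + 0/(-5/4)) = 8 - (m*(⅙) + 0*(-⅘)) = 8 - (m/6 + 0) = 8 - m/6)
(28 - 28)*O(Y(-1)/(√(0 - 2)), 5) = (28 - 28)*(8 - (9 - 1)/(6*(√(0 - 2)))) = 0*(8 - 4/(3*(√(-2)))) = 0*(8 - 4/(3*(I*√2))) = 0*(8 - 4*(-I*√2/2)/3) = 0*(8 - (-2)*I*√2/3) = 0*(8 + 2*I*√2/3) = 0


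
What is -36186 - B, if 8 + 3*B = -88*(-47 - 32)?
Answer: -115502/3 ≈ -38501.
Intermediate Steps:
B = 6944/3 (B = -8/3 + (-88*(-47 - 32))/3 = -8/3 + (-88*(-79))/3 = -8/3 + (⅓)*6952 = -8/3 + 6952/3 = 6944/3 ≈ 2314.7)
-36186 - B = -36186 - 1*6944/3 = -36186 - 6944/3 = -115502/3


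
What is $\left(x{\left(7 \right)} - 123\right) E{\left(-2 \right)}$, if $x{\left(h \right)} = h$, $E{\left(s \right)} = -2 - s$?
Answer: $0$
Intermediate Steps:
$\left(x{\left(7 \right)} - 123\right) E{\left(-2 \right)} = \left(7 - 123\right) \left(-2 - -2\right) = - 116 \left(-2 + 2\right) = \left(-116\right) 0 = 0$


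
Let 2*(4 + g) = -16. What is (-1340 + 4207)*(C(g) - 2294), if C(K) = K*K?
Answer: -6164050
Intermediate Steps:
g = -12 (g = -4 + (½)*(-16) = -4 - 8 = -12)
C(K) = K²
(-1340 + 4207)*(C(g) - 2294) = (-1340 + 4207)*((-12)² - 2294) = 2867*(144 - 2294) = 2867*(-2150) = -6164050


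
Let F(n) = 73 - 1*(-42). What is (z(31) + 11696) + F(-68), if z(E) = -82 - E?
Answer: 11698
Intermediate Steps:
F(n) = 115 (F(n) = 73 + 42 = 115)
(z(31) + 11696) + F(-68) = ((-82 - 1*31) + 11696) + 115 = ((-82 - 31) + 11696) + 115 = (-113 + 11696) + 115 = 11583 + 115 = 11698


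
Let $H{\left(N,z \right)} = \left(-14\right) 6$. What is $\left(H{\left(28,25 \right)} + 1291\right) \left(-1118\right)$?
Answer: $-1349426$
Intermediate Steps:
$H{\left(N,z \right)} = -84$
$\left(H{\left(28,25 \right)} + 1291\right) \left(-1118\right) = \left(-84 + 1291\right) \left(-1118\right) = 1207 \left(-1118\right) = -1349426$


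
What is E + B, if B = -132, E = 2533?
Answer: 2401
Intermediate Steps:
E + B = 2533 - 132 = 2401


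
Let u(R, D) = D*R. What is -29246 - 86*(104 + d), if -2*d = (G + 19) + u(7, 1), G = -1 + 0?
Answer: -37115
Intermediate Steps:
G = -1
d = -25/2 (d = -((-1 + 19) + 1*7)/2 = -(18 + 7)/2 = -1/2*25 = -25/2 ≈ -12.500)
-29246 - 86*(104 + d) = -29246 - 86*(104 - 25/2) = -29246 - 86*183/2 = -29246 - 1*7869 = -29246 - 7869 = -37115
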